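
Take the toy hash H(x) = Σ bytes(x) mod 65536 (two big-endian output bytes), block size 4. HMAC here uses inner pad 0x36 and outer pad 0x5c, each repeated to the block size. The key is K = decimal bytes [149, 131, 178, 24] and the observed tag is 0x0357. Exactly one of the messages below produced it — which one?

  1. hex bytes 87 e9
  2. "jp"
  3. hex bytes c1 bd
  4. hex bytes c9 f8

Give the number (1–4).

1

Key decimal bytes [149, 131, 178, 24] = 95 83 b2 18 is exactly B = 4 bytes: K' = 95 83 b2 18.
K' ⊕ ipad = a3 b5 84 2e; K' ⊕ opad = c9 df ee 44.
m1: inner = H(a3 b5 84 2e 87 e9) = 03 7a; tag = H(c9 df ee 44 03 7a) = 0357 ← matches
m2: inner = H(a3 b5 84 2e 6a 70) = 02 e4; tag = H(c9 df ee 44 02 e4) = 03c0
m3: inner = H(a3 b5 84 2e c1 bd) = 03 88; tag = H(c9 df ee 44 03 88) = 0365
m4: inner = H(a3 b5 84 2e c9 f8) = 03 cb; tag = H(c9 df ee 44 03 cb) = 03a8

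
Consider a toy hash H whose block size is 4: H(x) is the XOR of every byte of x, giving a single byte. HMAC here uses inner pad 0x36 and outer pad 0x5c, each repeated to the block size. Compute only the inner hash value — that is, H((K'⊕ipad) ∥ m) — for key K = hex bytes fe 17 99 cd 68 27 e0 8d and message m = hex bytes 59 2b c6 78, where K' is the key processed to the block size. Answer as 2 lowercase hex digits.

Key hex bytes fe 17 99 cd 68 27 e0 8d is 8 bytes > B = 4, so hash it first: H(key) = 9f, then zero-pad to 4 bytes: K' = 9f 00 00 00.
K' ⊕ ipad = a9 36 36 36.
Inner input = a9 36 36 36 ∥ 59 2b c6 78.
Inner hash: XOR a9⊕36⊕36⊕36⊕59⊕2b⊕c6⊕78 = 53.

53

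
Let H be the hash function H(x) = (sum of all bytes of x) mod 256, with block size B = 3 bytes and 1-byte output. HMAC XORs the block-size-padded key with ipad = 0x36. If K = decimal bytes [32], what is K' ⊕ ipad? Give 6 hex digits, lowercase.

Key decimal bytes [32] = 20 is 1 byte ≤ B = 3; zero-pad to 3 bytes: K' = 20 00 00.
XOR each byte with 0x36: 20⊕36=16, 00⊕36=36, 00⊕36=36.

163636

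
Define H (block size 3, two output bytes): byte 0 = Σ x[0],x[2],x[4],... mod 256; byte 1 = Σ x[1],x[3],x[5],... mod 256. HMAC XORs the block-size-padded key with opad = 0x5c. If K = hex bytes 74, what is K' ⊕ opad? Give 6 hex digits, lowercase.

285c5c

Key hex bytes 74 is 1 byte ≤ B = 3; zero-pad to 3 bytes: K' = 74 00 00.
XOR each byte with 0x5c: 74⊕5c=28, 00⊕5c=5c, 00⊕5c=5c.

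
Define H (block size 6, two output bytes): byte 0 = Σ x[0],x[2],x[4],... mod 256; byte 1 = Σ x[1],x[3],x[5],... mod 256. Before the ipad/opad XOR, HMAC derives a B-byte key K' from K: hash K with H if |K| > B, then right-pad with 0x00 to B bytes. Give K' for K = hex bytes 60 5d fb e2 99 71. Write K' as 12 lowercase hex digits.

605dfbe29971

Key hex bytes 60 5d fb e2 99 71 is exactly B = 6 bytes: K' = 60 5d fb e2 99 71.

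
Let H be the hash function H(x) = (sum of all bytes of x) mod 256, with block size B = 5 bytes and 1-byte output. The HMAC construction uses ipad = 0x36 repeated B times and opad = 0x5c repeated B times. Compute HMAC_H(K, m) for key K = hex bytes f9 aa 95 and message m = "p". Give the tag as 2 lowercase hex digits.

06

Key hex bytes f9 aa 95 is 3 bytes ≤ B = 5; zero-pad to 5 bytes: K' = f9 aa 95 00 00.
K' ⊕ ipad = cf 9c a3 36 36.  K' ⊕ opad = a5 f6 c9 5c 5c.
Inner input = (K'⊕ipad) ∥ m = cf 9c a3 36 36 ∥ 70.
Inner hash: sum = 207+156+163+54+54+112 = 746; mod 256 = 234 → ea.
Outer input = (K'⊕opad) ∥ inner = a5 f6 c9 5c 5c ∥ ea.
Outer hash (tag): sum = 165+246+201+92+92+234 = 1030; mod 256 = 6 → 06.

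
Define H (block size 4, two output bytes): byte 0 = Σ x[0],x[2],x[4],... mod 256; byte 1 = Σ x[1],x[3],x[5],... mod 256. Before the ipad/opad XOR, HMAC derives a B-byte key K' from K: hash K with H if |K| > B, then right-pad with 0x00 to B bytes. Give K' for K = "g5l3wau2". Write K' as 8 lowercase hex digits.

bffb0000

|K| = 8 > B = 4, so first hash the key.
H(K): even-index sum = 447 mod 256 = 191; odd-index sum = 251 mod 256 = 251 → bf fb.
Zero-pad H(K) = bf fb to 4 bytes: K' = bf fb 00 00.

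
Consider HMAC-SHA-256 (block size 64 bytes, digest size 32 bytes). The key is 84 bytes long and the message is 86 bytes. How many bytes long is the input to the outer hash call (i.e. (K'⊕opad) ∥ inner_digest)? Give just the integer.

96

Key is 84 > 64 bytes, so it is hashed to 32 bytes then zero-padded to 64: |K'| = 64.
Outer input = (K'⊕opad) ∥ H(inner) → 64 + 32 = 96 bytes.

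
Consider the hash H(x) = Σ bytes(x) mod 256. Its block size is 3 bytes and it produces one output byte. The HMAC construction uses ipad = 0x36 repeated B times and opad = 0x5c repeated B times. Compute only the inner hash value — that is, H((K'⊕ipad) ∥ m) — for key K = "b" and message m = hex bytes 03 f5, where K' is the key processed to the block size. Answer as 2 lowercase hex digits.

Key "b" = 62 is 1 byte ≤ B = 3; zero-pad to 3 bytes: K' = 62 00 00.
K' ⊕ ipad = 54 36 36.
Inner input = 54 36 36 ∥ 03 f5.
Inner hash: sum = 84+54+54+3+245 = 440; mod 256 = 184 → b8.

b8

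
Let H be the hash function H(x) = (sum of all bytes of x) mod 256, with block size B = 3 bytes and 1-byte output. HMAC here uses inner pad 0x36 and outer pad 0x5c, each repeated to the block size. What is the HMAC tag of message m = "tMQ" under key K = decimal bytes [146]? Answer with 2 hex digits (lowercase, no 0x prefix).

a8

Key decimal bytes [146] = 92 is 1 byte ≤ B = 3; zero-pad to 3 bytes: K' = 92 00 00.
K' ⊕ ipad = a4 36 36.  K' ⊕ opad = ce 5c 5c.
Inner input = (K'⊕ipad) ∥ m = a4 36 36 ∥ 74 4d 51.
Inner hash: sum = 164+54+54+116+77+81 = 546; mod 256 = 34 → 22.
Outer input = (K'⊕opad) ∥ inner = ce 5c 5c ∥ 22.
Outer hash (tag): sum = 206+92+92+34 = 424; mod 256 = 168 → a8.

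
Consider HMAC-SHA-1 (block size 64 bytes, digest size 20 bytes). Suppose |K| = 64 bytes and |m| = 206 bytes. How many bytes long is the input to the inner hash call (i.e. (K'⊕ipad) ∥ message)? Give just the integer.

Key is 64 ≤ 64 bytes, zero-padded: |K'| = 64.
Inner input = (K'⊕ipad) ∥ m → 64 + 206 = 270 bytes.

270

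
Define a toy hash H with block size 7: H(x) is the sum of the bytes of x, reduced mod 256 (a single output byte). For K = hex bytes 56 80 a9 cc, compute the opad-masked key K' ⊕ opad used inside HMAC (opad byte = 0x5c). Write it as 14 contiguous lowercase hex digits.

0adcf5905c5c5c

Key hex bytes 56 80 a9 cc is 4 bytes ≤ B = 7; zero-pad to 7 bytes: K' = 56 80 a9 cc 00 00 00.
XOR each byte with 0x5c: 56⊕5c=0a, 80⊕5c=dc, a9⊕5c=f5, cc⊕5c=90, 00⊕5c=5c, 00⊕5c=5c, 00⊕5c=5c.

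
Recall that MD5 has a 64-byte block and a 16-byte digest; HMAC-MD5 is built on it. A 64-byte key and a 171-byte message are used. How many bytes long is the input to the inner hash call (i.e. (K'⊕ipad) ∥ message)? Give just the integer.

235

Key is 64 ≤ 64 bytes, zero-padded: |K'| = 64.
Inner input = (K'⊕ipad) ∥ m → 64 + 171 = 235 bytes.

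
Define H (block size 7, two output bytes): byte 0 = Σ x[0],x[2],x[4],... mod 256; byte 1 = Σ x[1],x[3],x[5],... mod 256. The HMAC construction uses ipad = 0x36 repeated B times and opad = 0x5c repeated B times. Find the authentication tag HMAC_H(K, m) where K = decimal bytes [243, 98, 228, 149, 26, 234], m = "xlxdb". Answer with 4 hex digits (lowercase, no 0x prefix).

2e86

Key decimal bytes [243, 98, 228, 149, 26, 234] = f3 62 e4 95 1a ea is 6 bytes ≤ B = 7; zero-pad to 7 bytes: K' = f3 62 e4 95 1a ea 00.
K' ⊕ ipad = c5 54 d2 a3 2c dc 36.  K' ⊕ opad = af 3e b8 c9 46 b6 5c.
Inner input = (K'⊕ipad) ∥ m = c5 54 d2 a3 2c dc 36 ∥ 78 6c 78 64 62.
Inner hash: even-index sum = 713 mod 256 = 201; odd-index sum = 805 mod 256 = 37 → c9 25.
Outer input = (K'⊕opad) ∥ inner = af 3e b8 c9 46 b6 5c ∥ c9 25.
Outer hash (tag): even-index sum = 558 mod 256 = 46; odd-index sum = 646 mod 256 = 134 → 2e 86.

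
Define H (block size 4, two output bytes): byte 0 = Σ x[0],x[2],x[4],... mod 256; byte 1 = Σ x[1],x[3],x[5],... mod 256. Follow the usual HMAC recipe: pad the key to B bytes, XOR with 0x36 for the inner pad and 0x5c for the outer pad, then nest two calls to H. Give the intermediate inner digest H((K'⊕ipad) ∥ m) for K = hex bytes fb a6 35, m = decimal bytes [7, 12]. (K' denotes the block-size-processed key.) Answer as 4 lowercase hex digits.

d7d2

Key hex bytes fb a6 35 is 3 bytes ≤ B = 4; zero-pad to 4 bytes: K' = fb a6 35 00.
K' ⊕ ipad = cd 90 03 36.
Inner input = cd 90 03 36 ∥ 07 0c.
Inner hash: even-index sum = 215 mod 256 = 215; odd-index sum = 210 mod 256 = 210 → d7 d2.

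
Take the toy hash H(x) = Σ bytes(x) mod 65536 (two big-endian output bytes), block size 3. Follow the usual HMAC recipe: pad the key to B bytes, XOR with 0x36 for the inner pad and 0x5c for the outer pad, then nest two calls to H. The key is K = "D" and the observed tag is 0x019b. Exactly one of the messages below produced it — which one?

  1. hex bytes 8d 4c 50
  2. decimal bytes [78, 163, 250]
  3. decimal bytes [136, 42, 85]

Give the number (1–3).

2

Key "D" = 44 is 1 byte ≤ B = 3; zero-pad to 3 bytes: K' = 44 00 00.
K' ⊕ ipad = 72 36 36; K' ⊕ opad = 18 5c 5c.
m1: inner = H(72 36 36 8d 4c 50) = 02 07; tag = H(18 5c 5c 02 07) = 00d9
m2: inner = H(72 36 36 4e a3 fa) = 02 c9; tag = H(18 5c 5c 02 c9) = 019b ← matches
m3: inner = H(72 36 36 88 2a 55) = 01 e5; tag = H(18 5c 5c 01 e5) = 01b6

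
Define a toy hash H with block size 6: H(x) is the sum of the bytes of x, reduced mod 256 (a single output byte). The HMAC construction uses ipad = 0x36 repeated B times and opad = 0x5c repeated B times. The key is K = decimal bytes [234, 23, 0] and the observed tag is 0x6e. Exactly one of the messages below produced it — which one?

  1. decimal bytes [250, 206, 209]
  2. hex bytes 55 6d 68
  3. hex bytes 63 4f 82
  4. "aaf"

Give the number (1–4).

4

Key decimal bytes [234, 23, 0] = ea 17 00 is 3 bytes ≤ B = 6; zero-pad to 6 bytes: K' = ea 17 00 00 00 00.
K' ⊕ ipad = dc 21 36 36 36 36; K' ⊕ opad = b6 4b 5c 5c 5c 5c.
m1: inner = H(dc 21 36 36 36 36 fa ce d1) = 6e; tag = H(b6 4b 5c 5c 5c 5c 6e) = df
m2: inner = H(dc 21 36 36 36 36 55 6d 68) = ff; tag = H(b6 4b 5c 5c 5c 5c ff) = 70
m3: inner = H(dc 21 36 36 36 36 63 4f 82) = 09; tag = H(b6 4b 5c 5c 5c 5c 09) = 7a
m4: inner = H(dc 21 36 36 36 36 61 61 66) = fd; tag = H(b6 4b 5c 5c 5c 5c fd) = 6e ← matches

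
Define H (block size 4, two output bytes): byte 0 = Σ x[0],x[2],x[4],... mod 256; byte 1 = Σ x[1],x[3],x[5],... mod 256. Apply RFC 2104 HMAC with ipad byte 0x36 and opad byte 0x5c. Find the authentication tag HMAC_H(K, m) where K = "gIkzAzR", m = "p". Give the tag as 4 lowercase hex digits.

Key "gIkzAzR" = 67 49 6b 7a 41 7a 52 is 7 bytes > B = 4, so hash it first: H(key) = 65 3d, then zero-pad to 4 bytes: K' = 65 3d 00 00.
K' ⊕ ipad = 53 0b 36 36.  K' ⊕ opad = 39 61 5c 5c.
Inner input = (K'⊕ipad) ∥ m = 53 0b 36 36 ∥ 70.
Inner hash: even-index sum = 249 mod 256 = 249; odd-index sum = 65 mod 256 = 65 → f9 41.
Outer input = (K'⊕opad) ∥ inner = 39 61 5c 5c ∥ f9 41.
Outer hash (tag): even-index sum = 398 mod 256 = 142; odd-index sum = 254 mod 256 = 254 → 8e fe.

8efe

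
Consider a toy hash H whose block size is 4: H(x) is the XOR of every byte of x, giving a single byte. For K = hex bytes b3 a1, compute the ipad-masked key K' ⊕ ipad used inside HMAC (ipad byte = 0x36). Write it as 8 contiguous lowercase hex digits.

Key hex bytes b3 a1 is 2 bytes ≤ B = 4; zero-pad to 4 bytes: K' = b3 a1 00 00.
XOR each byte with 0x36: b3⊕36=85, a1⊕36=97, 00⊕36=36, 00⊕36=36.

85973636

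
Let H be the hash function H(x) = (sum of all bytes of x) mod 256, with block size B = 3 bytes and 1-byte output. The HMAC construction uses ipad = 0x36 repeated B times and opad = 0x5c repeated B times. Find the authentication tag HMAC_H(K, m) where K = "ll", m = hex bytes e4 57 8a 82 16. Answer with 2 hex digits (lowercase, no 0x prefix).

03

Key "ll" = 6c 6c is 2 bytes ≤ B = 3; zero-pad to 3 bytes: K' = 6c 6c 00.
K' ⊕ ipad = 5a 5a 36.  K' ⊕ opad = 30 30 5c.
Inner input = (K'⊕ipad) ∥ m = 5a 5a 36 ∥ e4 57 8a 82 16.
Inner hash: sum = 90+90+54+228+87+138+130+22 = 839; mod 256 = 71 → 47.
Outer input = (K'⊕opad) ∥ inner = 30 30 5c ∥ 47.
Outer hash (tag): sum = 48+48+92+71 = 259; mod 256 = 3 → 03.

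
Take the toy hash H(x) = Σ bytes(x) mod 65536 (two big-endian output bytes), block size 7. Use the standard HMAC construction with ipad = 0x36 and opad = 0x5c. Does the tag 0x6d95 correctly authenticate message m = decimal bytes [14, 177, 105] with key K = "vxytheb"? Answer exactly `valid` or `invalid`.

invalid

Key "vxytheb" = 76 78 79 74 68 65 62 is exactly B = 7 bytes: K' = 76 78 79 74 68 65 62.
K' ⊕ ipad = 40 4e 4f 42 5e 53 54; K' ⊕ opad = 2a 24 25 28 34 39 3e.
Inner hash: sum = 64+78+79+66+94+83+84+14+177+105 = 844 → 03 4c.
Outer hash (recomputed tag): sum = 42+36+37+40+52+57+62+3+76 = 405 → 01 95.
Recomputed tag = 0195; claimed = 6d95 → mismatch.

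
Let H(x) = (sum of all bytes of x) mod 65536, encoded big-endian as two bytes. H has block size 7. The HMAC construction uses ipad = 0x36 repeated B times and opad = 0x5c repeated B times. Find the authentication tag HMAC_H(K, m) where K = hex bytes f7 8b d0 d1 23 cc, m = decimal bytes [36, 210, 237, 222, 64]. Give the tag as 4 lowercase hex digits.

Key hex bytes f7 8b d0 d1 23 cc is 6 bytes ≤ B = 7; zero-pad to 7 bytes: K' = f7 8b d0 d1 23 cc 00.
K' ⊕ ipad = c1 bd e6 e7 15 fa 36.  K' ⊕ opad = ab d7 8c 8d 7f 90 5c.
Inner input = (K'⊕ipad) ∥ m = c1 bd e6 e7 15 fa 36 ∥ 24 d2 ed de 40.
Inner hash: sum = 193+189+230+231+21+250+54+36+210+237+222+64 = 1937 → 07 91.
Outer input = (K'⊕opad) ∥ inner = ab d7 8c 8d 7f 90 5c ∥ 07 91.
Outer hash (tag): sum = 171+215+140+141+127+144+92+7+145 = 1182 → 04 9e.

049e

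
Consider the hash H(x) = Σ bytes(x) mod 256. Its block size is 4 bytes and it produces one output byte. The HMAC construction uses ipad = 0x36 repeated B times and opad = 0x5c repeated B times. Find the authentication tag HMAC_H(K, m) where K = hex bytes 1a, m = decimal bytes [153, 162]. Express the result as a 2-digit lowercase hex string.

63

Key hex bytes 1a is 1 byte ≤ B = 4; zero-pad to 4 bytes: K' = 1a 00 00 00.
K' ⊕ ipad = 2c 36 36 36.  K' ⊕ opad = 46 5c 5c 5c.
Inner input = (K'⊕ipad) ∥ m = 2c 36 36 36 ∥ 99 a2.
Inner hash: sum = 44+54+54+54+153+162 = 521; mod 256 = 9 → 09.
Outer input = (K'⊕opad) ∥ inner = 46 5c 5c 5c ∥ 09.
Outer hash (tag): sum = 70+92+92+92+9 = 355; mod 256 = 99 → 63.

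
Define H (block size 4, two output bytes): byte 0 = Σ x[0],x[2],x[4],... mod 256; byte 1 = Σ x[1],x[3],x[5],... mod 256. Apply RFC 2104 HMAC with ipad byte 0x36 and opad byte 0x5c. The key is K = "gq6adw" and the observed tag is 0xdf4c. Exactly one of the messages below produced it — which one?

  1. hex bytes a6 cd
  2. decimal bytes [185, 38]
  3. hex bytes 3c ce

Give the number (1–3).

2

Key "gq6adw" = 67 71 36 61 64 77 is 6 bytes > B = 4, so hash it first: H(key) = 01 49, then zero-pad to 4 bytes: K' = 01 49 00 00.
K' ⊕ ipad = 37 7f 36 36; K' ⊕ opad = 5d 15 5c 5c.
m1: inner = H(37 7f 36 36 a6 cd) = 13 82; tag = H(5d 15 5c 5c 13 82) = ccf3
m2: inner = H(37 7f 36 36 b9 26) = 26 db; tag = H(5d 15 5c 5c 26 db) = df4c ← matches
m3: inner = H(37 7f 36 36 3c ce) = a9 83; tag = H(5d 15 5c 5c a9 83) = 62f4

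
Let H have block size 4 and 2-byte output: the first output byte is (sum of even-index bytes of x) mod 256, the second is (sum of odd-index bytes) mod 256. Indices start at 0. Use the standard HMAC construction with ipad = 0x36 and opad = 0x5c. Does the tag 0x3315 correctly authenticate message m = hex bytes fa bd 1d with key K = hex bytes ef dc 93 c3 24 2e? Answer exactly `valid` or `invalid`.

Key hex bytes ef dc 93 c3 24 2e is 6 bytes > B = 4, so hash it first: H(key) = a6 cd, then zero-pad to 4 bytes: K' = a6 cd 00 00.
K' ⊕ ipad = 90 fb 36 36; K' ⊕ opad = fa 91 5c 5c.
Inner hash: even-index sum = 477 mod 256 = 221; odd-index sum = 494 mod 256 = 238 → dd ee.
Outer hash (recomputed tag): even-index sum = 563 mod 256 = 51; odd-index sum = 475 mod 256 = 219 → 33 db.
Recomputed tag = 33db; claimed = 3315 → mismatch.

invalid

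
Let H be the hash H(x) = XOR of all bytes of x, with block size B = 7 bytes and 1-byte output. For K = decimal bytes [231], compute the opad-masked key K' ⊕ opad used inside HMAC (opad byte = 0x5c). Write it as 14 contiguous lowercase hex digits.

Key decimal bytes [231] = e7 is 1 byte ≤ B = 7; zero-pad to 7 bytes: K' = e7 00 00 00 00 00 00.
XOR each byte with 0x5c: e7⊕5c=bb, 00⊕5c=5c, 00⊕5c=5c, 00⊕5c=5c, 00⊕5c=5c, 00⊕5c=5c, 00⊕5c=5c.

bb5c5c5c5c5c5c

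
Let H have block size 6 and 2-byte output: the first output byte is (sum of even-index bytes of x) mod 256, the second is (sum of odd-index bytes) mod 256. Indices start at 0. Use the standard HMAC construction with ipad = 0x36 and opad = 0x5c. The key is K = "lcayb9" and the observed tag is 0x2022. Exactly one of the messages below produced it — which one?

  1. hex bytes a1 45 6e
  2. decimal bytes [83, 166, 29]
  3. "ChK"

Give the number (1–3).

Key "lcayb9" = 6c 63 61 79 62 39 is exactly B = 6 bytes: K' = 6c 63 61 79 62 39.
K' ⊕ ipad = 5a 55 57 4f 54 0f; K' ⊕ opad = 30 3f 3d 25 3e 65.
m1: inner = H(5a 55 57 4f 54 0f a1 45 6e) = 14 f8; tag = H(30 3f 3d 25 3e 65 14 f8) = bfc1
m2: inner = H(5a 55 57 4f 54 0f 53 a6 1d) = 75 59; tag = H(30 3f 3d 25 3e 65 75 59) = 2022 ← matches
m3: inner = H(5a 55 57 4f 54 0f 43 68 4b) = 93 1b; tag = H(30 3f 3d 25 3e 65 93 1b) = 3ee4

2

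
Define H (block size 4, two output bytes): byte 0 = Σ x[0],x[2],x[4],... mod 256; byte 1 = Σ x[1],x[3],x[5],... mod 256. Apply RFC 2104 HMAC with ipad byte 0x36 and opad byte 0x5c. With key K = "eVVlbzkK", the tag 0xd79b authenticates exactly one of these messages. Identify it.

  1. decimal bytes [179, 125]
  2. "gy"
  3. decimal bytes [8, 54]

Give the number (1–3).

1

Key "eVVlbzkK" = 65 56 56 6c 62 7a 6b 4b is 8 bytes > B = 4, so hash it first: H(key) = 88 87, then zero-pad to 4 bytes: K' = 88 87 00 00.
K' ⊕ ipad = be b1 36 36; K' ⊕ opad = d4 db 5c 5c.
m1: inner = H(be b1 36 36 b3 7d) = a7 64; tag = H(d4 db 5c 5c a7 64) = d79b ← matches
m2: inner = H(be b1 36 36 67 79) = 5b 60; tag = H(d4 db 5c 5c 5b 60) = 8b97
m3: inner = H(be b1 36 36 08 36) = fc 1d; tag = H(d4 db 5c 5c fc 1d) = 2c54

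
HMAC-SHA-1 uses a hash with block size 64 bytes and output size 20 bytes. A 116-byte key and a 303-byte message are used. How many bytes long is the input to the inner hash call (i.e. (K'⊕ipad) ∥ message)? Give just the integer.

367

Key is 116 > 64 bytes, so it is hashed to 20 bytes then zero-padded to 64: |K'| = 64.
Inner input = (K'⊕ipad) ∥ m → 64 + 303 = 367 bytes.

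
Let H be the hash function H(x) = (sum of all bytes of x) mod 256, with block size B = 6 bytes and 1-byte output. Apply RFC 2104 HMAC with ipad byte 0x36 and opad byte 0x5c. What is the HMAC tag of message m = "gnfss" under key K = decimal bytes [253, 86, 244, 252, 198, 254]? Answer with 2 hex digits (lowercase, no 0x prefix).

bf

Key decimal bytes [253, 86, 244, 252, 198, 254] = fd 56 f4 fc c6 fe is exactly B = 6 bytes: K' = fd 56 f4 fc c6 fe.
K' ⊕ ipad = cb 60 c2 ca f0 c8.  K' ⊕ opad = a1 0a a8 a0 9a a2.
Inner input = (K'⊕ipad) ∥ m = cb 60 c2 ca f0 c8 ∥ 67 6e 66 73 73.
Inner hash: sum = 203+96+194+202+240+200+103+110+102+115+115 = 1680; mod 256 = 144 → 90.
Outer input = (K'⊕opad) ∥ inner = a1 0a a8 a0 9a a2 ∥ 90.
Outer hash (tag): sum = 161+10+168+160+154+162+144 = 959; mod 256 = 191 → bf.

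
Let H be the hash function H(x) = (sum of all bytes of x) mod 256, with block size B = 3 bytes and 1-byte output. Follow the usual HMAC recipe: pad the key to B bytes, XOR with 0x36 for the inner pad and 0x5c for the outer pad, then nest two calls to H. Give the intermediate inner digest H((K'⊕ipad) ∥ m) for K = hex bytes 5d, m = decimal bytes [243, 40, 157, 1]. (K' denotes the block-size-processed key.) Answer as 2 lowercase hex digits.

Key hex bytes 5d is 1 byte ≤ B = 3; zero-pad to 3 bytes: K' = 5d 00 00.
K' ⊕ ipad = 6b 36 36.
Inner input = 6b 36 36 ∥ f3 28 9d 01.
Inner hash: sum = 107+54+54+243+40+157+1 = 656; mod 256 = 144 → 90.

90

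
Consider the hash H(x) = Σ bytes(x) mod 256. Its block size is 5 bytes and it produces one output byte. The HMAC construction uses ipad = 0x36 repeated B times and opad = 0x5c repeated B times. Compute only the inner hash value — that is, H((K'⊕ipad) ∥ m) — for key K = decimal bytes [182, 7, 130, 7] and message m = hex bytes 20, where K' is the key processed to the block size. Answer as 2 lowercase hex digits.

Key decimal bytes [182, 7, 130, 7] = b6 07 82 07 is 4 bytes ≤ B = 5; zero-pad to 5 bytes: K' = b6 07 82 07 00.
K' ⊕ ipad = 80 31 b4 31 36.
Inner input = 80 31 b4 31 36 ∥ 20.
Inner hash: sum = 128+49+180+49+54+32 = 492; mod 256 = 236 → ec.

ec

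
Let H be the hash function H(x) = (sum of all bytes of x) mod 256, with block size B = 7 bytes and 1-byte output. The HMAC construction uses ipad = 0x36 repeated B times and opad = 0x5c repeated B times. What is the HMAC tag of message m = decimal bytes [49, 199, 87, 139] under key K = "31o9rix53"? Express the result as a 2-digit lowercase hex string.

d2

Key "31o9rix53" = 33 31 6f 39 72 69 78 35 33 is 9 bytes > B = 7, so hash it first: H(key) = c7, then zero-pad to 7 bytes: K' = c7 00 00 00 00 00 00.
K' ⊕ ipad = f1 36 36 36 36 36 36.  K' ⊕ opad = 9b 5c 5c 5c 5c 5c 5c.
Inner input = (K'⊕ipad) ∥ m = f1 36 36 36 36 36 36 ∥ 31 c7 57 8b.
Inner hash: sum = 241+54+54+54+54+54+54+49+199+87+139 = 1039; mod 256 = 15 → 0f.
Outer input = (K'⊕opad) ∥ inner = 9b 5c 5c 5c 5c 5c 5c ∥ 0f.
Outer hash (tag): sum = 155+92+92+92+92+92+92+15 = 722; mod 256 = 210 → d2.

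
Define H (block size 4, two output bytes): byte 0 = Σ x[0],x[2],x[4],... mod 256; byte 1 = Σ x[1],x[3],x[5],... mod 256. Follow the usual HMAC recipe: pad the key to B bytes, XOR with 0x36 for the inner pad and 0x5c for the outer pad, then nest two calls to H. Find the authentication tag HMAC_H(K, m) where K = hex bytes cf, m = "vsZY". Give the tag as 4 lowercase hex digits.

eef0

Key hex bytes cf is 1 byte ≤ B = 4; zero-pad to 4 bytes: K' = cf 00 00 00.
K' ⊕ ipad = f9 36 36 36.  K' ⊕ opad = 93 5c 5c 5c.
Inner input = (K'⊕ipad) ∥ m = f9 36 36 36 ∥ 76 73 5a 59.
Inner hash: even-index sum = 511 mod 256 = 255; odd-index sum = 312 mod 256 = 56 → ff 38.
Outer input = (K'⊕opad) ∥ inner = 93 5c 5c 5c ∥ ff 38.
Outer hash (tag): even-index sum = 494 mod 256 = 238; odd-index sum = 240 mod 256 = 240 → ee f0.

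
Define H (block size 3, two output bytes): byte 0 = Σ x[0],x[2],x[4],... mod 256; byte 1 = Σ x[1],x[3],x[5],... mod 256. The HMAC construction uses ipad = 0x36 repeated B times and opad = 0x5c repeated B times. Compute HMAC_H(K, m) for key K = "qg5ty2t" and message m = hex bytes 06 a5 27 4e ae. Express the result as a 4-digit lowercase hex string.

411f

Key "qg5ty2t" = 71 67 35 74 79 32 74 is 7 bytes > B = 3, so hash it first: H(key) = 93 0d, then zero-pad to 3 bytes: K' = 93 0d 00.
K' ⊕ ipad = a5 3b 36.  K' ⊕ opad = cf 51 5c.
Inner input = (K'⊕ipad) ∥ m = a5 3b 36 ∥ 06 a5 27 4e ae.
Inner hash: even-index sum = 462 mod 256 = 206; odd-index sum = 278 mod 256 = 22 → ce 16.
Outer input = (K'⊕opad) ∥ inner = cf 51 5c ∥ ce 16.
Outer hash (tag): even-index sum = 321 mod 256 = 65; odd-index sum = 287 mod 256 = 31 → 41 1f.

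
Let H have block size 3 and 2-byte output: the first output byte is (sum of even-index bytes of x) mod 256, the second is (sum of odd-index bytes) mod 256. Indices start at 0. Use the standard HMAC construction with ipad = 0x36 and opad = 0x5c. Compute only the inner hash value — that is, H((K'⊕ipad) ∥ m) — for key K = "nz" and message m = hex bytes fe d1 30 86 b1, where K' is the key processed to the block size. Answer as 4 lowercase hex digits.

e52b

Key "nz" = 6e 7a is 2 bytes ≤ B = 3; zero-pad to 3 bytes: K' = 6e 7a 00.
K' ⊕ ipad = 58 4c 36.
Inner input = 58 4c 36 ∥ fe d1 30 86 b1.
Inner hash: even-index sum = 485 mod 256 = 229; odd-index sum = 555 mod 256 = 43 → e5 2b.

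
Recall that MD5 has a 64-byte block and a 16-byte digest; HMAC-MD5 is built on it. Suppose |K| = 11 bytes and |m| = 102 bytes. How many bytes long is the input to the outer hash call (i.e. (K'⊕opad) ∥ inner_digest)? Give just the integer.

80

Key is 11 ≤ 64 bytes, zero-padded: |K'| = 64.
Outer input = (K'⊕opad) ∥ H(inner) → 64 + 16 = 80 bytes.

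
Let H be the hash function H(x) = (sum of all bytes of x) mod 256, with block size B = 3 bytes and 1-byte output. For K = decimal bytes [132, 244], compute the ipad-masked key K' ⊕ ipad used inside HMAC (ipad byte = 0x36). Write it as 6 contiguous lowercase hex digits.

b2c236

Key decimal bytes [132, 244] = 84 f4 is 2 bytes ≤ B = 3; zero-pad to 3 bytes: K' = 84 f4 00.
XOR each byte with 0x36: 84⊕36=b2, f4⊕36=c2, 00⊕36=36.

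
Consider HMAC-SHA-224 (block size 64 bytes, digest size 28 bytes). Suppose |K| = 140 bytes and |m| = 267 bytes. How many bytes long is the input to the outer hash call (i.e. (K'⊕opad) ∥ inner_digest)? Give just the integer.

Key is 140 > 64 bytes, so it is hashed to 28 bytes then zero-padded to 64: |K'| = 64.
Outer input = (K'⊕opad) ∥ H(inner) → 64 + 28 = 92 bytes.

92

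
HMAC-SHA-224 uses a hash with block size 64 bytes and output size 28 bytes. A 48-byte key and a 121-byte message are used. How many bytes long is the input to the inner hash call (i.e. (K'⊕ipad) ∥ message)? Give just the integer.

185

Key is 48 ≤ 64 bytes, zero-padded: |K'| = 64.
Inner input = (K'⊕ipad) ∥ m → 64 + 121 = 185 bytes.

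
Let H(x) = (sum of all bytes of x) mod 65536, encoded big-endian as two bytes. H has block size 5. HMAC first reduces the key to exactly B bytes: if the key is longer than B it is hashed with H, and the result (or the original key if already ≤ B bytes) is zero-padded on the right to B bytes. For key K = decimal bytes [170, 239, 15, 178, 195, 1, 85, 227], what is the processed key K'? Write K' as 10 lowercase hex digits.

|K| = 8 > B = 5, so first hash the key.
H(K): sum = 170+239+15+178+195+1+85+227 = 1110 → 04 56.
Zero-pad H(K) = 04 56 to 5 bytes: K' = 04 56 00 00 00.

0456000000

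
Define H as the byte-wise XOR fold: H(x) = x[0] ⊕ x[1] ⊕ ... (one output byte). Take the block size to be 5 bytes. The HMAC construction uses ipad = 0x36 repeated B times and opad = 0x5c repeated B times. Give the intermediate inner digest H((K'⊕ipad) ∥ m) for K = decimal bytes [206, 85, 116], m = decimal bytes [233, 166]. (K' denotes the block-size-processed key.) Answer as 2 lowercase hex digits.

96

Key decimal bytes [206, 85, 116] = ce 55 74 is 3 bytes ≤ B = 5; zero-pad to 5 bytes: K' = ce 55 74 00 00.
K' ⊕ ipad = f8 63 42 36 36.
Inner input = f8 63 42 36 36 ∥ e9 a6.
Inner hash: XOR f8⊕63⊕42⊕36⊕36⊕e9⊕a6 = 96.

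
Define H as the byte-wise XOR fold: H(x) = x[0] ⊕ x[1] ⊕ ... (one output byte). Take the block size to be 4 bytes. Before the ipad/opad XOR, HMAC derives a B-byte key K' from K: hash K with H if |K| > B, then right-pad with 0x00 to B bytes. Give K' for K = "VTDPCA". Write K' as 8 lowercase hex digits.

14000000

|K| = 6 > B = 4, so first hash the key.
H(K): XOR 56⊕54⊕44⊕50⊕43⊕41 = 14.
Zero-pad H(K) = 14 to 4 bytes: K' = 14 00 00 00.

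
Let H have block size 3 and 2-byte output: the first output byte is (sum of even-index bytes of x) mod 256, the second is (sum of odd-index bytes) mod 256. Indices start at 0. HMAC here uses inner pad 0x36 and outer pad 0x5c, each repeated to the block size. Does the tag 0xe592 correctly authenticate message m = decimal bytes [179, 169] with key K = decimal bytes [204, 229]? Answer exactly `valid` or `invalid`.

invalid

Key decimal bytes [204, 229] = cc e5 is 2 bytes ≤ B = 3; zero-pad to 3 bytes: K' = cc e5 00.
K' ⊕ ipad = fa d3 36; K' ⊕ opad = 90 b9 5c.
Inner hash: even-index sum = 473 mod 256 = 217; odd-index sum = 390 mod 256 = 134 → d9 86.
Outer hash (recomputed tag): even-index sum = 370 mod 256 = 114; odd-index sum = 402 mod 256 = 146 → 72 92.
Recomputed tag = 7292; claimed = e592 → mismatch.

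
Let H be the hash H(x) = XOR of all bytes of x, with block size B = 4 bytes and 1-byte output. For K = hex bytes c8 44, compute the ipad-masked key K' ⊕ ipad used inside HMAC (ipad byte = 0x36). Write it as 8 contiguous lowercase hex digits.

fe723636

Key hex bytes c8 44 is 2 bytes ≤ B = 4; zero-pad to 4 bytes: K' = c8 44 00 00.
XOR each byte with 0x36: c8⊕36=fe, 44⊕36=72, 00⊕36=36, 00⊕36=36.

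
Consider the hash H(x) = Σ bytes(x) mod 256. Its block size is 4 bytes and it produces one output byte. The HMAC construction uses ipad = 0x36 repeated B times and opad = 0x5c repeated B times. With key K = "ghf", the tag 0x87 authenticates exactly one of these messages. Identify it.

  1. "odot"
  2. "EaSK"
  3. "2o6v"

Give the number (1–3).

3

Key "ghf" = 67 68 66 is 3 bytes ≤ B = 4; zero-pad to 4 bytes: K' = 67 68 66 00.
K' ⊕ ipad = 51 5e 50 36; K' ⊕ opad = 3b 34 3a 5c.
m1: inner = H(51 5e 50 36 6f 64 6f 74) = eb; tag = H(3b 34 3a 5c eb) = f0
m2: inner = H(51 5e 50 36 45 61 53 4b) = 79; tag = H(3b 34 3a 5c 79) = 7e
m3: inner = H(51 5e 50 36 32 6f 36 76) = 82; tag = H(3b 34 3a 5c 82) = 87 ← matches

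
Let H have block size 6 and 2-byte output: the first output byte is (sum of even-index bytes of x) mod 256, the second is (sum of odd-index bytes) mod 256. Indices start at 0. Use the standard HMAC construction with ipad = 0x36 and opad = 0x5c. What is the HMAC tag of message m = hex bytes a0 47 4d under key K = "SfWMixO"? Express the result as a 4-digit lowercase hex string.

a3ff

Key "SfWMixO" = 53 66 57 4d 69 78 4f is 7 bytes > B = 6, so hash it first: H(key) = 62 2b, then zero-pad to 6 bytes: K' = 62 2b 00 00 00 00.
K' ⊕ ipad = 54 1d 36 36 36 36.  K' ⊕ opad = 3e 77 5c 5c 5c 5c.
Inner input = (K'⊕ipad) ∥ m = 54 1d 36 36 36 36 ∥ a0 47 4d.
Inner hash: even-index sum = 429 mod 256 = 173; odd-index sum = 208 mod 256 = 208 → ad d0.
Outer input = (K'⊕opad) ∥ inner = 3e 77 5c 5c 5c 5c ∥ ad d0.
Outer hash (tag): even-index sum = 419 mod 256 = 163; odd-index sum = 511 mod 256 = 255 → a3 ff.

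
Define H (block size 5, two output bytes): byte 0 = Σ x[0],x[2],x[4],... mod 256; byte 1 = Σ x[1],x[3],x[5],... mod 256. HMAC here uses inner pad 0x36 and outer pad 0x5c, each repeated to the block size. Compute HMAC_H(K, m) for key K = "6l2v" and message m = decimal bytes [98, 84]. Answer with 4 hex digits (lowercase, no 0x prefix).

Key "6l2v" = 36 6c 32 76 is 4 bytes ≤ B = 5; zero-pad to 5 bytes: K' = 36 6c 32 76 00.
K' ⊕ ipad = 00 5a 04 40 36.  K' ⊕ opad = 6a 30 6e 2a 5c.
Inner input = (K'⊕ipad) ∥ m = 00 5a 04 40 36 ∥ 62 54.
Inner hash: even-index sum = 142 mod 256 = 142; odd-index sum = 252 mod 256 = 252 → 8e fc.
Outer input = (K'⊕opad) ∥ inner = 6a 30 6e 2a 5c ∥ 8e fc.
Outer hash (tag): even-index sum = 560 mod 256 = 48; odd-index sum = 232 mod 256 = 232 → 30 e8.

30e8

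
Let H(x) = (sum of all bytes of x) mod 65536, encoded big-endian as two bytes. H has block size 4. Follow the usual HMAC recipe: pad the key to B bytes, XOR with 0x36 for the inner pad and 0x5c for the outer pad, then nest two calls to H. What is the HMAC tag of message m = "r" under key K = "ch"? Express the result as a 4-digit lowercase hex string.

Key "ch" = 63 68 is 2 bytes ≤ B = 4; zero-pad to 4 bytes: K' = 63 68 00 00.
K' ⊕ ipad = 55 5e 36 36.  K' ⊕ opad = 3f 34 5c 5c.
Inner input = (K'⊕ipad) ∥ m = 55 5e 36 36 ∥ 72.
Inner hash: sum = 85+94+54+54+114 = 401 → 01 91.
Outer input = (K'⊕opad) ∥ inner = 3f 34 5c 5c ∥ 01 91.
Outer hash (tag): sum = 63+52+92+92+1+145 = 445 → 01 bd.

01bd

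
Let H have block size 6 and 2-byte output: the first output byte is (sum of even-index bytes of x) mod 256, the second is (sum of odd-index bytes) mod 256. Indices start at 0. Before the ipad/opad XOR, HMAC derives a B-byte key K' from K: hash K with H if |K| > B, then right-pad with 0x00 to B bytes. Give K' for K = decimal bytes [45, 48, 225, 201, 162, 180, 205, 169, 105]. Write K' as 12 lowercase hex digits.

e65600000000

|K| = 9 > B = 6, so first hash the key.
H(K): even-index sum = 742 mod 256 = 230; odd-index sum = 598 mod 256 = 86 → e6 56.
Zero-pad H(K) = e6 56 to 6 bytes: K' = e6 56 00 00 00 00.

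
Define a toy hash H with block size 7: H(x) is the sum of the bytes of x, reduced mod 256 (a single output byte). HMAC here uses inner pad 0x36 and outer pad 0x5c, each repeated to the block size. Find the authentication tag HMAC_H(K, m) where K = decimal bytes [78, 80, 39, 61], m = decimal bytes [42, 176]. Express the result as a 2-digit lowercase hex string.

84

Key decimal bytes [78, 80, 39, 61] = 4e 50 27 3d is 4 bytes ≤ B = 7; zero-pad to 7 bytes: K' = 4e 50 27 3d 00 00 00.
K' ⊕ ipad = 78 66 11 0b 36 36 36.  K' ⊕ opad = 12 0c 7b 61 5c 5c 5c.
Inner input = (K'⊕ipad) ∥ m = 78 66 11 0b 36 36 36 ∥ 2a b0.
Inner hash: sum = 120+102+17+11+54+54+54+42+176 = 630; mod 256 = 118 → 76.
Outer input = (K'⊕opad) ∥ inner = 12 0c 7b 61 5c 5c 5c ∥ 76.
Outer hash (tag): sum = 18+12+123+97+92+92+92+118 = 644; mod 256 = 132 → 84.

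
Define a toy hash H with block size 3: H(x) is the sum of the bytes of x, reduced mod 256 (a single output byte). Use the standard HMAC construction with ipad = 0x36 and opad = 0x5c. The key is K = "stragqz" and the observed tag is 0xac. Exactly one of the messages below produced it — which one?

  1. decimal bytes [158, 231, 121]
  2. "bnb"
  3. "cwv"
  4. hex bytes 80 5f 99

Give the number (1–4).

Key "stragqz" = 73 74 72 61 67 71 7a is 7 bytes > B = 3, so hash it first: H(key) = 0c, then zero-pad to 3 bytes: K' = 0c 00 00.
K' ⊕ ipad = 3a 36 36; K' ⊕ opad = 50 5c 5c.
m1: inner = H(3a 36 36 9e e7 79) = a4; tag = H(50 5c 5c a4) = ac ← matches
m2: inner = H(3a 36 36 62 6e 62) = d8; tag = H(50 5c 5c d8) = e0
m3: inner = H(3a 36 36 63 77 76) = f6; tag = H(50 5c 5c f6) = fe
m4: inner = H(3a 36 36 80 5f 99) = 1e; tag = H(50 5c 5c 1e) = 26

1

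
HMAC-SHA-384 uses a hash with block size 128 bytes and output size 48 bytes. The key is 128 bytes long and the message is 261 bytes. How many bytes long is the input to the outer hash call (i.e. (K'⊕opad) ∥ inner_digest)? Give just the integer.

176

Key is 128 ≤ 128 bytes, zero-padded: |K'| = 128.
Outer input = (K'⊕opad) ∥ H(inner) → 128 + 48 = 176 bytes.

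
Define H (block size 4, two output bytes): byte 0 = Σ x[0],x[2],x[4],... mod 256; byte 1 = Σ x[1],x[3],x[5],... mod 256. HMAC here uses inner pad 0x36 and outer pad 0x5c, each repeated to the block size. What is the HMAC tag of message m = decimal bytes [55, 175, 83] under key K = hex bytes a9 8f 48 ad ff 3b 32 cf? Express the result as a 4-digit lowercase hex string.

aecb

Key hex bytes a9 8f 48 ad ff 3b 32 cf is 8 bytes > B = 4, so hash it first: H(key) = 22 46, then zero-pad to 4 bytes: K' = 22 46 00 00.
K' ⊕ ipad = 14 70 36 36.  K' ⊕ opad = 7e 1a 5c 5c.
Inner input = (K'⊕ipad) ∥ m = 14 70 36 36 ∥ 37 af 53.
Inner hash: even-index sum = 212 mod 256 = 212; odd-index sum = 341 mod 256 = 85 → d4 55.
Outer input = (K'⊕opad) ∥ inner = 7e 1a 5c 5c ∥ d4 55.
Outer hash (tag): even-index sum = 430 mod 256 = 174; odd-index sum = 203 mod 256 = 203 → ae cb.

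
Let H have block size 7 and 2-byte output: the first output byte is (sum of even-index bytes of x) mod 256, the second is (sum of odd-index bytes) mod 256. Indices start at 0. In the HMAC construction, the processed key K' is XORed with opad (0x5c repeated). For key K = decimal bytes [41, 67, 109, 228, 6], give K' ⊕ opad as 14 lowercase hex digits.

Key decimal bytes [41, 67, 109, 228, 6] = 29 43 6d e4 06 is 5 bytes ≤ B = 7; zero-pad to 7 bytes: K' = 29 43 6d e4 06 00 00.
XOR each byte with 0x5c: 29⊕5c=75, 43⊕5c=1f, 6d⊕5c=31, e4⊕5c=b8, 06⊕5c=5a, 00⊕5c=5c, 00⊕5c=5c.

751f31b85a5c5c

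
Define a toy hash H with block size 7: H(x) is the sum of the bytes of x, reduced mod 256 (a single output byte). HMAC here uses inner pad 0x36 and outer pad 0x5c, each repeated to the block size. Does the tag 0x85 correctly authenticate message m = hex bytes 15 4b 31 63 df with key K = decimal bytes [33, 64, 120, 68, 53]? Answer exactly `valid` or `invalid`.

valid

Key decimal bytes [33, 64, 120, 68, 53] = 21 40 78 44 35 is 5 bytes ≤ B = 7; zero-pad to 7 bytes: K' = 21 40 78 44 35 00 00.
K' ⊕ ipad = 17 76 4e 72 03 36 36; K' ⊕ opad = 7d 1c 24 18 69 5c 5c.
Inner hash: sum = 23+118+78+114+3+54+54+21+75+49+99+223 = 911; mod 256 = 143 → 8f.
Outer hash (recomputed tag): sum = 125+28+36+24+105+92+92+143 = 645; mod 256 = 133 → 85.
Recomputed tag = 85; claimed = 85 → match.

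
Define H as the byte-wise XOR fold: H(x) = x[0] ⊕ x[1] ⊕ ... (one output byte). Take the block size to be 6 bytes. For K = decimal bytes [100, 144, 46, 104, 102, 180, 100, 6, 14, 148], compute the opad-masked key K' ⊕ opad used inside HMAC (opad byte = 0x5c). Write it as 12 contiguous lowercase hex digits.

c45c5c5c5c5c

Key decimal bytes [100, 144, 46, 104, 102, 180, 100, 6, 14, 148] = 64 90 2e 68 66 b4 64 06 0e 94 is 10 bytes > B = 6, so hash it first: H(key) = 98, then zero-pad to 6 bytes: K' = 98 00 00 00 00 00.
XOR each byte with 0x5c: 98⊕5c=c4, 00⊕5c=5c, 00⊕5c=5c, 00⊕5c=5c, 00⊕5c=5c, 00⊕5c=5c.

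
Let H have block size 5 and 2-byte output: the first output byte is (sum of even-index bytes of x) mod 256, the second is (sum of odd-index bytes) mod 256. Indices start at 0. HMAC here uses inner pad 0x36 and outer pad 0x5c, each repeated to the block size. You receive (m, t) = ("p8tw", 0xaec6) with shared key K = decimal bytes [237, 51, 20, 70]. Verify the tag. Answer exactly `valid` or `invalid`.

invalid

Key decimal bytes [237, 51, 20, 70] = ed 33 14 46 is 4 bytes ≤ B = 5; zero-pad to 5 bytes: K' = ed 33 14 46 00.
K' ⊕ ipad = db 05 22 70 36; K' ⊕ opad = b1 6f 48 1a 5c.
Inner hash: even-index sum = 482 mod 256 = 226; odd-index sum = 345 mod 256 = 89 → e2 59.
Outer hash (recomputed tag): even-index sum = 430 mod 256 = 174; odd-index sum = 363 mod 256 = 107 → ae 6b.
Recomputed tag = ae6b; claimed = aec6 → mismatch.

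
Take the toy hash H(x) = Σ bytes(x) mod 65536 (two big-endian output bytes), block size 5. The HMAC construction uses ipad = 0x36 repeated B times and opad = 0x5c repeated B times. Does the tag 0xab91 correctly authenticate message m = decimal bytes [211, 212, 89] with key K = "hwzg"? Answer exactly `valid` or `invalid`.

invalid

Key "hwzg" = 68 77 7a 67 is 4 bytes ≤ B = 5; zero-pad to 5 bytes: K' = 68 77 7a 67 00.
K' ⊕ ipad = 5e 41 4c 51 36; K' ⊕ opad = 34 2b 26 3b 5c.
Inner hash: sum = 94+65+76+81+54+211+212+89 = 882 → 03 72.
Outer hash (recomputed tag): sum = 52+43+38+59+92+3+114 = 401 → 01 91.
Recomputed tag = 0191; claimed = ab91 → mismatch.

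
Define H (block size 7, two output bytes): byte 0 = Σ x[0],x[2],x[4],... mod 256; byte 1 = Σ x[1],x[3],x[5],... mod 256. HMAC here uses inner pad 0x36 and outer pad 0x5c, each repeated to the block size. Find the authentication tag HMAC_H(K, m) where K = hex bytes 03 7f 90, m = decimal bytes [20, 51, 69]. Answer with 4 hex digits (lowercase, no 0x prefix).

Key hex bytes 03 7f 90 is 3 bytes ≤ B = 7; zero-pad to 7 bytes: K' = 03 7f 90 00 00 00 00.
K' ⊕ ipad = 35 49 a6 36 36 36 36.  K' ⊕ opad = 5f 23 cc 5c 5c 5c 5c.
Inner input = (K'⊕ipad) ∥ m = 35 49 a6 36 36 36 36 ∥ 14 33 45.
Inner hash: even-index sum = 378 mod 256 = 122; odd-index sum = 270 mod 256 = 14 → 7a 0e.
Outer input = (K'⊕opad) ∥ inner = 5f 23 cc 5c 5c 5c 5c ∥ 7a 0e.
Outer hash (tag): even-index sum = 497 mod 256 = 241; odd-index sum = 341 mod 256 = 85 → f1 55.

f155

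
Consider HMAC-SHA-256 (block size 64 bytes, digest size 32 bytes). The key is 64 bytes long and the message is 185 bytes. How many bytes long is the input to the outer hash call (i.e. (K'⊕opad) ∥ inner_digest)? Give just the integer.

Key is 64 ≤ 64 bytes, zero-padded: |K'| = 64.
Outer input = (K'⊕opad) ∥ H(inner) → 64 + 32 = 96 bytes.

96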